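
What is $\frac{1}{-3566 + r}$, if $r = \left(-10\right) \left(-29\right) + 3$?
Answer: $- \frac{1}{3273} \approx -0.00030553$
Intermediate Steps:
$r = 293$ ($r = 290 + 3 = 293$)
$\frac{1}{-3566 + r} = \frac{1}{-3566 + 293} = \frac{1}{-3273} = - \frac{1}{3273}$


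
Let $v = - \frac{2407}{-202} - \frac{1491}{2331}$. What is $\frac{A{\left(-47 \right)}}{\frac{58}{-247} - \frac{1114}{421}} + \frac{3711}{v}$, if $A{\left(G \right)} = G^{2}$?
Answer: $- \frac{33150908507113}{75743297960} \approx -437.67$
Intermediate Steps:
$v = \frac{252835}{22422}$ ($v = \left(-2407\right) \left(- \frac{1}{202}\right) - \frac{71}{111} = \frac{2407}{202} - \frac{71}{111} = \frac{252835}{22422} \approx 11.276$)
$\frac{A{\left(-47 \right)}}{\frac{58}{-247} - \frac{1114}{421}} + \frac{3711}{v} = \frac{\left(-47\right)^{2}}{\frac{58}{-247} - \frac{1114}{421}} + \frac{3711}{\frac{252835}{22422}} = \frac{2209}{58 \left(- \frac{1}{247}\right) - \frac{1114}{421}} + 3711 \cdot \frac{22422}{252835} = \frac{2209}{- \frac{58}{247} - \frac{1114}{421}} + \frac{83208042}{252835} = \frac{2209}{- \frac{299576}{103987}} + \frac{83208042}{252835} = 2209 \left(- \frac{103987}{299576}\right) + \frac{83208042}{252835} = - \frac{229707283}{299576} + \frac{83208042}{252835} = - \frac{33150908507113}{75743297960}$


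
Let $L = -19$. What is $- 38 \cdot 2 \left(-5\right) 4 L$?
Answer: $-28880$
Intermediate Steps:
$- 38 \cdot 2 \left(-5\right) 4 L = - 38 \cdot 2 \left(-5\right) 4 \left(-19\right) = - 38 \left(\left(-10\right) 4\right) \left(-19\right) = \left(-38\right) \left(-40\right) \left(-19\right) = 1520 \left(-19\right) = -28880$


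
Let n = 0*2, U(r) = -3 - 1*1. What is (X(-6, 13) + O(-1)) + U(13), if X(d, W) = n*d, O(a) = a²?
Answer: -3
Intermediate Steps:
U(r) = -4 (U(r) = -3 - 1 = -4)
n = 0
X(d, W) = 0 (X(d, W) = 0*d = 0)
(X(-6, 13) + O(-1)) + U(13) = (0 + (-1)²) - 4 = (0 + 1) - 4 = 1 - 4 = -3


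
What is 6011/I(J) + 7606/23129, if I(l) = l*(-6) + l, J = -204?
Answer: 146786539/23591580 ≈ 6.2220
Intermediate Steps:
I(l) = -5*l (I(l) = -6*l + l = -5*l)
6011/I(J) + 7606/23129 = 6011/((-5*(-204))) + 7606/23129 = 6011/1020 + 7606*(1/23129) = 6011*(1/1020) + 7606/23129 = 6011/1020 + 7606/23129 = 146786539/23591580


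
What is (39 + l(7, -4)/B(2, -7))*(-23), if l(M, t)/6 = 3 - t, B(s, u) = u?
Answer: -759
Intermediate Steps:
l(M, t) = 18 - 6*t (l(M, t) = 6*(3 - t) = 18 - 6*t)
(39 + l(7, -4)/B(2, -7))*(-23) = (39 + (18 - 6*(-4))/(-7))*(-23) = (39 + (18 + 24)*(-⅐))*(-23) = (39 + 42*(-⅐))*(-23) = (39 - 6)*(-23) = 33*(-23) = -759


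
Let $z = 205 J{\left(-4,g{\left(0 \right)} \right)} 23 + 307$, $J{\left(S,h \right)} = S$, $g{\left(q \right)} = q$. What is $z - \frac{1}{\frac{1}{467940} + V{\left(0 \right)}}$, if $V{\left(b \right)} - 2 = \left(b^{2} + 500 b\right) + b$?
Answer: $- \frac{17363868133}{935881} \approx -18554.0$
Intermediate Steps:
$V{\left(b \right)} = 2 + b^{2} + 501 b$ ($V{\left(b \right)} = 2 + \left(\left(b^{2} + 500 b\right) + b\right) = 2 + \left(b^{2} + 501 b\right) = 2 + b^{2} + 501 b$)
$z = -18553$ ($z = 205 \left(\left(-4\right) 23\right) + 307 = 205 \left(-92\right) + 307 = -18860 + 307 = -18553$)
$z - \frac{1}{\frac{1}{467940} + V{\left(0 \right)}} = -18553 - \frac{1}{\frac{1}{467940} + \left(2 + 0^{2} + 501 \cdot 0\right)} = -18553 - \frac{1}{\frac{1}{467940} + \left(2 + 0 + 0\right)} = -18553 - \frac{1}{\frac{1}{467940} + 2} = -18553 - \frac{1}{\frac{935881}{467940}} = -18553 - \frac{467940}{935881} = - \frac{17363868133}{935881}$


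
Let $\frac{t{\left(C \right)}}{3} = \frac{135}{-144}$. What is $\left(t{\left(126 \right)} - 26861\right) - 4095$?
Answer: $- \frac{495341}{16} \approx -30959.0$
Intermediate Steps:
$t{\left(C \right)} = - \frac{45}{16}$ ($t{\left(C \right)} = 3 \frac{135}{-144} = 3 \cdot 135 \left(- \frac{1}{144}\right) = 3 \left(- \frac{15}{16}\right) = - \frac{45}{16}$)
$\left(t{\left(126 \right)} - 26861\right) - 4095 = \left(- \frac{45}{16} - 26861\right) - 4095 = - \frac{429821}{16} - 4095 = - \frac{495341}{16}$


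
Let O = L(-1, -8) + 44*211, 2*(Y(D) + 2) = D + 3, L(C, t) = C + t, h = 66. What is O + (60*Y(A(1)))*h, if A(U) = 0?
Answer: 7295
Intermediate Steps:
Y(D) = -1/2 + D/2 (Y(D) = -2 + (D + 3)/2 = -2 + (3 + D)/2 = -2 + (3/2 + D/2) = -1/2 + D/2)
O = 9275 (O = (-1 - 8) + 44*211 = -9 + 9284 = 9275)
O + (60*Y(A(1)))*h = 9275 + (60*(-1/2 + (1/2)*0))*66 = 9275 + (60*(-1/2 + 0))*66 = 9275 + (60*(-1/2))*66 = 9275 - 30*66 = 9275 - 1980 = 7295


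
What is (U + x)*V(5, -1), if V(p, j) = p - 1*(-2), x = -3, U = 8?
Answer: 35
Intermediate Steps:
V(p, j) = 2 + p (V(p, j) = p + 2 = 2 + p)
(U + x)*V(5, -1) = (8 - 3)*(2 + 5) = 5*7 = 35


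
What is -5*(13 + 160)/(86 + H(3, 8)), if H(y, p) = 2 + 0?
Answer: -865/88 ≈ -9.8295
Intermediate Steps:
H(y, p) = 2
-5*(13 + 160)/(86 + H(3, 8)) = -5*(13 + 160)/(86 + 2) = -865/88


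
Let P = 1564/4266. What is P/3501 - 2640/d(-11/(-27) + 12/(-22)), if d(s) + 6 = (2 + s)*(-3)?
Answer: 1951741457834/8565375051 ≈ 227.86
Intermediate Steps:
P = 782/2133 (P = 1564*(1/4266) = 782/2133 ≈ 0.36662)
d(s) = -12 - 3*s (d(s) = -6 + (2 + s)*(-3) = -6 + (-6 - 3*s) = -12 - 3*s)
P/3501 - 2640/d(-11/(-27) + 12/(-22)) = (782/2133)/3501 - 2640/(-12 - 3*(-11/(-27) + 12/(-22))) = (782/2133)*(1/3501) - 2640/(-12 - 3*(-11*(-1/27) + 12*(-1/22))) = 782/7467633 - 2640/(-12 - 3*(11/27 - 6/11)) = 782/7467633 - 2640/(-12 - 3*(-41/297)) = 782/7467633 - 2640/(-12 + 41/99) = 782/7467633 - 2640/(-1147/99) = 782/7467633 - 2640*(-99/1147) = 782/7467633 + 261360/1147 = 1951741457834/8565375051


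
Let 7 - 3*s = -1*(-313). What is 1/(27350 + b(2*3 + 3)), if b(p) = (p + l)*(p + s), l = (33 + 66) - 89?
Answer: 1/25583 ≈ 3.9088e-5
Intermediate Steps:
s = -102 (s = 7/3 - (-1)*(-313)/3 = 7/3 - ⅓*313 = 7/3 - 313/3 = -102)
l = 10 (l = 99 - 89 = 10)
b(p) = (-102 + p)*(10 + p) (b(p) = (p + 10)*(p - 102) = (10 + p)*(-102 + p) = (-102 + p)*(10 + p))
1/(27350 + b(2*3 + 3)) = 1/(27350 + (-1020 + (2*3 + 3)² - 92*(2*3 + 3))) = 1/(27350 + (-1020 + (6 + 3)² - 92*(6 + 3))) = 1/(27350 + (-1020 + 9² - 92*9)) = 1/(27350 + (-1020 + 81 - 828)) = 1/(27350 - 1767) = 1/25583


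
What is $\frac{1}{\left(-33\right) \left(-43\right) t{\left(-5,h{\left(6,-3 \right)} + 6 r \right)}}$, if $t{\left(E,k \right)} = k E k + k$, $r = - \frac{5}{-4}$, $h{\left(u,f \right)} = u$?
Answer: $- \frac{4}{5095629} \approx -7.8499 \cdot 10^{-7}$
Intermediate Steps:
$r = \frac{5}{4}$ ($r = \left(-5\right) \left(- \frac{1}{4}\right) = \frac{5}{4} \approx 1.25$)
$t{\left(E,k \right)} = k + E k^{2}$ ($t{\left(E,k \right)} = E k k + k = E k^{2} + k = k + E k^{2}$)
$\frac{1}{\left(-33\right) \left(-43\right) t{\left(-5,h{\left(6,-3 \right)} + 6 r \right)}} = \frac{1}{\left(-33\right) \left(-43\right) \left(6 + 6 \cdot \frac{5}{4}\right) \left(1 - 5 \left(6 + 6 \cdot \frac{5}{4}\right)\right)} = \frac{1}{1419 \left(6 + \frac{15}{2}\right) \left(1 - 5 \left(6 + \frac{15}{2}\right)\right)} = \frac{1}{1419 \frac{27 \left(1 - \frac{135}{2}\right)}{2}} = \frac{1}{1419 \cdot \frac{27}{2} \left(- \frac{133}{2}\right)} = \frac{1}{1419 \left(- \frac{3591}{4}\right)} = \frac{1}{- \frac{5095629}{4}} = - \frac{4}{5095629}$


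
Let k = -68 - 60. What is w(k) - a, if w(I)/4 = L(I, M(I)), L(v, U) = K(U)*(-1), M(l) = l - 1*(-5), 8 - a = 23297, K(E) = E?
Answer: 23781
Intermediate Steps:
k = -128
a = -23289 (a = 8 - 1*23297 = 8 - 23297 = -23289)
M(l) = 5 + l (M(l) = l + 5 = 5 + l)
L(v, U) = -U (L(v, U) = U*(-1) = -U)
w(I) = -20 - 4*I (w(I) = 4*(-(5 + I)) = 4*(-5 - I) = -20 - 4*I)
w(k) - a = (-20 - 4*(-128)) - 1*(-23289) = (-20 + 512) + 23289 = 492 + 23289 = 23781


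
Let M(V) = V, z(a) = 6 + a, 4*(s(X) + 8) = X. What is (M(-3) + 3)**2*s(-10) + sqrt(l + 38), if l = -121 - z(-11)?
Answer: I*sqrt(78) ≈ 8.8318*I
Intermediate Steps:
s(X) = -8 + X/4
l = -116 (l = -121 - (6 - 11) = -121 - 1*(-5) = -121 + 5 = -116)
(M(-3) + 3)**2*s(-10) + sqrt(l + 38) = (-3 + 3)**2*(-8 + (1/4)*(-10)) + sqrt(-116 + 38) = 0**2*(-8 - 5/2) + sqrt(-78) = 0*(-21/2) + I*sqrt(78) = 0 + I*sqrt(78) = I*sqrt(78)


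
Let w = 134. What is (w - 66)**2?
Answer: 4624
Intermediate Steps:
(w - 66)**2 = (134 - 66)**2 = 68**2 = 4624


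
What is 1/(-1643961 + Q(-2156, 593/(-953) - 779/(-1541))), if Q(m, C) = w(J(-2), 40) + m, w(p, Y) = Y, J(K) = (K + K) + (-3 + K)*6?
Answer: -1/1646077 ≈ -6.0751e-7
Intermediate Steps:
J(K) = -18 + 8*K (J(K) = 2*K + (-18 + 6*K) = -18 + 8*K)
Q(m, C) = 40 + m
1/(-1643961 + Q(-2156, 593/(-953) - 779/(-1541))) = 1/(-1643961 + (40 - 2156)) = 1/(-1643961 - 2116) = 1/(-1646077) = -1/1646077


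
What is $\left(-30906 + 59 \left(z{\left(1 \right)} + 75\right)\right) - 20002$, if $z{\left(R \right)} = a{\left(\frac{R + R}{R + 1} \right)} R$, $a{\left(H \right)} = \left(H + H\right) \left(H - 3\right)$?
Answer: $-46719$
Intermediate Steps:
$a{\left(H \right)} = 2 H \left(-3 + H\right)$
$z{\left(R \right)} = \frac{4 R^{2} \left(-3 + \frac{2 R}{1 + R}\right)}{1 + R}$ ($z{\left(R \right)} = 2 \frac{R + R}{R + 1} \left(-3 + \frac{R + R}{R + 1}\right) R = 2 \frac{2 R}{1 + R} \left(-3 + \frac{2 R}{1 + R}\right) R = \frac{4 R \left(-3 + \frac{2 R}{1 + R}\right)}{1 + R} R = \frac{4 R^{2} \left(-3 + \frac{2 R}{1 + R}\right)}{1 + R}$)
$\left(-30906 + 59 \left(z{\left(1 \right)} + 75\right)\right) - 20002 = \left(-30906 + 59 \left(\frac{4 \cdot 1^{2} \left(-3 - 1\right)}{\left(1 + 1\right)^{2}} + 75\right)\right) - 20002 = \left(-30906 + 59 \left(4 \cdot 1 \cdot \frac{1}{4} \left(-3 - 1\right) + 75\right)\right) - 20002 = \left(-30906 + 59 \left(4 \cdot 1 \cdot \frac{1}{4} \left(-4\right) + 75\right)\right) - 20002 = \left(-30906 + 59 \left(-4 + 75\right)\right) - 20002 = \left(-30906 + 59 \cdot 71\right) - 20002 = \left(-30906 + 4189\right) - 20002 = -26717 - 20002 = -46719$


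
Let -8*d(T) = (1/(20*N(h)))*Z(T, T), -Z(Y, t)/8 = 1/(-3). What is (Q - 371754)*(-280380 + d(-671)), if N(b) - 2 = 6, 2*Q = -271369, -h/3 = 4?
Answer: 136584583379677/960 ≈ 1.4228e+11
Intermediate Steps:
Z(Y, t) = 8/3 (Z(Y, t) = -8/(-3) = -8*(-1/3) = 8/3)
h = -12 (h = -3*4 = -12)
Q = -271369/2 (Q = (1/2)*(-271369) = -271369/2 ≈ -1.3568e+5)
N(b) = 8 (N(b) = 2 + 6 = 8)
d(T) = -1/480 (d(T) = -1/(20*8)*8/(8*3) = -(1/20)*(1/8)*8/(8*3) = -8/(1280*3) = -1/8*1/60 = -1/480)
(Q - 371754)*(-280380 + d(-671)) = (-271369/2 - 371754)*(-280380 - 1/480) = -1014877/2*(-134582401/480) = 136584583379677/960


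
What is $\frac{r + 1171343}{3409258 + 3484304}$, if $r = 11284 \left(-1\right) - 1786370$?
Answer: $- \frac{626311}{6893562} \approx -0.090855$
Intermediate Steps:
$r = -1797654$ ($r = -11284 - 1786370 = -1797654$)
$\frac{r + 1171343}{3409258 + 3484304} = \frac{-1797654 + 1171343}{3409258 + 3484304} = - \frac{626311}{6893562}$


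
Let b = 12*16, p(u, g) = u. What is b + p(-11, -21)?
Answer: 181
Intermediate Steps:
b = 192
b + p(-11, -21) = 192 - 11 = 181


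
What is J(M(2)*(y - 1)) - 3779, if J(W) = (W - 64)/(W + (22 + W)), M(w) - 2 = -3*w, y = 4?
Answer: -3741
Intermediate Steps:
M(w) = 2 - 3*w
J(W) = (-64 + W)/(22 + 2*W)
J(M(2)*(y - 1)) - 3779 = (-64 + (2 - 3*2)*(4 - 1))/(2*(11 + (2 - 3*2)*(4 - 1))) - 3779 = (-64 + (2 - 6)*3)/(2*(11 + (2 - 6)*3)) - 3779 = (-64 - 4*3)/(2*(11 - 4*3)) - 3779 = (-64 - 12)/(2*(11 - 12)) - 3779 = (½)*(-76)/(-1) - 3779 = (½)*(-1)*(-76) - 3779 = 38 - 3779 = -3741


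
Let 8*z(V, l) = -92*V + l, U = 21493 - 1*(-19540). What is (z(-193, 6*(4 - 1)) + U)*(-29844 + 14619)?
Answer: -2634214275/4 ≈ -6.5855e+8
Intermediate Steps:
U = 41033 (U = 21493 + 19540 = 41033)
z(V, l) = -23*V/2 + l/8 (z(V, l) = (-92*V + l)/8 = (l - 92*V)/8 = -23*V/2 + l/8)
(z(-193, 6*(4 - 1)) + U)*(-29844 + 14619) = ((-23/2*(-193) + (6*(4 - 1))/8) + 41033)*(-29844 + 14619) = ((4439/2 + (6*3)/8) + 41033)*(-15225) = ((4439/2 + (⅛)*18) + 41033)*(-15225) = ((4439/2 + 9/4) + 41033)*(-15225) = (8887/4 + 41033)*(-15225) = (173019/4)*(-15225) = -2634214275/4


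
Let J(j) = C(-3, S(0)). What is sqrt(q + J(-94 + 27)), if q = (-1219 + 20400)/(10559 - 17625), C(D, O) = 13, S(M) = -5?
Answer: sqrt(513535682)/7066 ≈ 3.2071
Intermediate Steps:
J(j) = 13
q = -19181/7066 (q = 19181/(-7066) = 19181*(-1/7066) = -19181/7066 ≈ -2.7146)
sqrt(q + J(-94 + 27)) = sqrt(-19181/7066 + 13) = sqrt(72677/7066) = sqrt(513535682)/7066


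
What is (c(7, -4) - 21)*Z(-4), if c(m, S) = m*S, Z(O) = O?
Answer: 196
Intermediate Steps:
c(m, S) = S*m
(c(7, -4) - 21)*Z(-4) = (-4*7 - 21)*(-4) = (-28 - 21)*(-4) = -49*(-4) = 196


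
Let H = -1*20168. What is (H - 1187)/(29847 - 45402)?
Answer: 4271/3111 ≈ 1.3729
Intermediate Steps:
H = -20168
(H - 1187)/(29847 - 45402) = (-20168 - 1187)/(29847 - 45402) = -21355/(-15555) = -21355*(-1/15555) = 4271/3111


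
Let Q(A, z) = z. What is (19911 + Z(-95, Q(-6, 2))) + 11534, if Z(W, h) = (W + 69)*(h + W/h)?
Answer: 32628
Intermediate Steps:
Z(W, h) = (69 + W)*(h + W/h)
(19911 + Z(-95, Q(-6, 2))) + 11534 = (19911 + ((-95)**2 + 69*(-95) + 2**2*(69 - 95))/2) + 11534 = (19911 + (9025 - 6555 + 4*(-26))/2) + 11534 = (19911 + (9025 - 6555 - 104)/2) + 11534 = (19911 + (1/2)*2366) + 11534 = (19911 + 1183) + 11534 = 21094 + 11534 = 32628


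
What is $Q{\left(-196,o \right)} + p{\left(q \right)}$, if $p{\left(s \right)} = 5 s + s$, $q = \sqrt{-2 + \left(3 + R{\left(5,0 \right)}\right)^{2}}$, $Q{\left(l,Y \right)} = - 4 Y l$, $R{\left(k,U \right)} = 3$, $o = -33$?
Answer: $-25872 + 6 \sqrt{34} \approx -25837.0$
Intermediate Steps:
$Q{\left(l,Y \right)} = - 4 Y l$
$q = \sqrt{34}$ ($q = \sqrt{-2 + \left(3 + 3\right)^{2}} = \sqrt{-2 + 6^{2}} = \sqrt{-2 + 36} = \sqrt{34} \approx 5.8309$)
$p{\left(s \right)} = 6 s$
$Q{\left(-196,o \right)} + p{\left(q \right)} = \left(-4\right) \left(-33\right) \left(-196\right) + 6 \sqrt{34} = -25872 + 6 \sqrt{34}$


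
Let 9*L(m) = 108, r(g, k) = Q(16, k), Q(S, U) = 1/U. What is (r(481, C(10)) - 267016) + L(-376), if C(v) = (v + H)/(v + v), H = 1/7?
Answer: -18957144/71 ≈ -2.6700e+5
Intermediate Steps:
H = ⅐ ≈ 0.14286
C(v) = (⅐ + v)/(2*v) (C(v) = (v + ⅐)/(v + v) = (⅐ + v)/((2*v)) = (⅐ + v)*(1/(2*v)) = (⅐ + v)/(2*v))
r(g, k) = 1/k
L(m) = 12 (L(m) = (⅑)*108 = 12)
(r(481, C(10)) - 267016) + L(-376) = (1/((1/14)*(1 + 7*10)/10) - 267016) + 12 = (1/((1/14)*(⅒)*(1 + 70)) - 267016) + 12 = (1/((1/14)*(⅒)*71) - 267016) + 12 = (1/(71/140) - 267016) + 12 = (140/71 - 267016) + 12 = -18957996/71 + 12 = -18957144/71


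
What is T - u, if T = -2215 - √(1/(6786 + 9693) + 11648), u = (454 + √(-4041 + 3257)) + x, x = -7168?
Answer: 4499 - 28*I - √351455676583/5493 ≈ 4391.1 - 28.0*I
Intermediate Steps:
u = -6714 + 28*I (u = (454 + √(-4041 + 3257)) - 7168 = (454 + √(-784)) - 7168 = (454 + 28*I) - 7168 = -6714 + 28*I ≈ -6714.0 + 28.0*I)
T = -2215 - √351455676583/5493 (T = -2215 - √(1/16479 + 11648) = -2215 - √(191947393/16479) = -2215 - √351455676583/5493 ≈ -2322.9)
T - u = (-2215 - √351455676583/5493) - (-6714 + 28*I) = (-2215 - √351455676583/5493) + (6714 - 28*I) = 4499 - 28*I - √351455676583/5493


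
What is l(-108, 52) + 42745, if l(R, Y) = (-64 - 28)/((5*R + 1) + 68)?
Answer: 20132987/471 ≈ 42745.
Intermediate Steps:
l(R, Y) = -92/(69 + 5*R) (l(R, Y) = -92/((1 + 5*R) + 68) = -92/(69 + 5*R))
l(-108, 52) + 42745 = -92/(69 + 5*(-108)) + 42745 = -92/(69 - 540) + 42745 = -92/(-471) + 42745 = -92*(-1/471) + 42745 = 92/471 + 42745 = 20132987/471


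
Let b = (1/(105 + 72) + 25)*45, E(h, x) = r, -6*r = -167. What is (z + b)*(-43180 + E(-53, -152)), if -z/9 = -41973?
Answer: -1929251641463/118 ≈ -1.6350e+10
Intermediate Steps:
r = 167/6 (r = -⅙*(-167) = 167/6 ≈ 27.833)
E(h, x) = 167/6
z = 377757 (z = -9*(-41973) = 377757)
b = 66390/59 (b = (1/177 + 25)*45 = (4426/177)*45 = 66390/59 ≈ 1125.3)
(z + b)*(-43180 + E(-53, -152)) = (377757 + 66390/59)*(-43180 + 167/6) = (22354053/59)*(-258913/6) = -1929251641463/118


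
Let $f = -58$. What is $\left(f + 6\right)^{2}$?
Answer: $2704$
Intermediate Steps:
$\left(f + 6\right)^{2} = \left(-58 + 6\right)^{2} = \left(-52\right)^{2} = 2704$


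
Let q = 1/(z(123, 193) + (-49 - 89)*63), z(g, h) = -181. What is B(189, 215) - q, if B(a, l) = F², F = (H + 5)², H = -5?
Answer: 1/8875 ≈ 0.00011268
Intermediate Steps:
F = 0 (F = (-5 + 5)² = 0² = 0)
B(a, l) = 0 (B(a, l) = 0² = 0)
q = -1/8875 (q = 1/(-181 + (-49 - 89)*63) = 1/(-181 - 138*63) = 1/(-181 - 8694) = 1/(-8875) = -1/8875 ≈ -0.00011268)
B(189, 215) - q = 0 - 1*(-1/8875) = 0 + 1/8875 = 1/8875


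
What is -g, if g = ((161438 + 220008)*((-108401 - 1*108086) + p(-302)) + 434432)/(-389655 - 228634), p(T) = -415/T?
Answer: -12469148381225/93361639 ≈ -1.3356e+5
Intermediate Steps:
g = 12469148381225/93361639 (g = ((161438 + 220008)*((-108401 - 1*108086) - 415/(-302)) + 434432)/(-389655 - 228634) = (381446*((-108401 - 108086) - 415*(-1/302)) + 434432)/(-618289) = (381446*(-216487 + 415/302) + 434432)*(-1/618289) = (381446*(-65378659/302) + 434432)*(-1/618289) = (-12469213980457/151 + 434432)*(-1/618289) = -12469148381225/151*(-1/618289) = 12469148381225/93361639 ≈ 1.3356e+5)
-g = -1*12469148381225/93361639 = -12469148381225/93361639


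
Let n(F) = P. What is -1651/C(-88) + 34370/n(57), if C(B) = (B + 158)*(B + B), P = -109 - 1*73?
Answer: -30224137/160160 ≈ -188.71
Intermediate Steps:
P = -182 (P = -109 - 73 = -182)
n(F) = -182
C(B) = 2*B*(158 + B) (C(B) = (158 + B)*(2*B) = 2*B*(158 + B))
-1651/C(-88) + 34370/n(57) = -1651*(-1/(176*(158 - 88))) + 34370/(-182) = -1651/(2*(-88)*70) + 34370*(-1/182) = -1651/(-12320) - 2455/13 = -1651*(-1/12320) - 2455/13 = 1651/12320 - 2455/13 = -30224137/160160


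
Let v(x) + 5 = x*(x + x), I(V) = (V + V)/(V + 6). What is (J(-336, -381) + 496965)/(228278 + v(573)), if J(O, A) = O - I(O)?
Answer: 27314483/48671205 ≈ 0.56120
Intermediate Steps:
I(V) = 2*V/(6 + V) (I(V) = (2*V)/(6 + V) = 2*V/(6 + V))
v(x) = -5 + 2*x² (v(x) = -5 + x*(x + x) = -5 + x*(2*x) = -5 + 2*x²)
J(O, A) = O - 2*O/(6 + O)
(J(-336, -381) + 496965)/(228278 + v(573)) = (-336*(4 - 336)/(6 - 336) + 496965)/(228278 + (-5 + 2*573²)) = (-336*(-332)/(-330) + 496965)/(228278 + (-5 + 2*328329)) = (-336*(-1/330)*(-332) + 496965)/(228278 + (-5 + 656658)) = (-18592/55 + 496965)/(228278 + 656653) = (27314483/55)/884931 = (27314483/55)*(1/884931) = 27314483/48671205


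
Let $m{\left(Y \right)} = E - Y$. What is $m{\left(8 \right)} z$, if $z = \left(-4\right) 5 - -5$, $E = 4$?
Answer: $60$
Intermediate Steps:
$z = -15$ ($z = -20 + 5 = -15$)
$m{\left(Y \right)} = 4 - Y$
$m{\left(8 \right)} z = \left(4 - 8\right) \left(-15\right) = \left(-4\right) \left(-15\right) = 60$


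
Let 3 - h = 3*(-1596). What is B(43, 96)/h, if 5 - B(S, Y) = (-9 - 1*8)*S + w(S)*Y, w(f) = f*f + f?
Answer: -180896/4791 ≈ -37.757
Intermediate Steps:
w(f) = f + f² (w(f) = f² + f = f + f²)
B(S, Y) = 5 + 17*S - S*Y*(1 + S) (B(S, Y) = 5 - ((-9 - 1*8)*S + (S*(1 + S))*Y) = 5 - ((-9 - 8)*S + S*Y*(1 + S)) = 5 - (-17*S + S*Y*(1 + S)) = 5 + (17*S - S*Y*(1 + S)) = 5 + 17*S - S*Y*(1 + S))
h = 4791 (h = 3 - 3*(-1596) = 3 - 1*(-4788) = 3 + 4788 = 4791)
B(43, 96)/h = (5 + 17*43 - 1*43*96*(1 + 43))/4791 = (5 + 731 - 1*43*96*44)*(1/4791) = (5 + 731 - 181632)*(1/4791) = -180896*1/4791 = -180896/4791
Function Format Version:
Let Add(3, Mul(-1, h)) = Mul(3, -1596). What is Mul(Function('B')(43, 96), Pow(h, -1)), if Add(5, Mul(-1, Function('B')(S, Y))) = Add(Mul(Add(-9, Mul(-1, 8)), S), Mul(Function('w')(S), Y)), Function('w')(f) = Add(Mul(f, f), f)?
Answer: Rational(-180896, 4791) ≈ -37.757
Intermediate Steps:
Function('w')(f) = Add(f, Pow(f, 2)) (Function('w')(f) = Add(Pow(f, 2), f) = Add(f, Pow(f, 2)))
Function('B')(S, Y) = Add(5, Mul(17, S), Mul(-1, S, Y, Add(1, S))) (Function('B')(S, Y) = Add(5, Mul(-1, Add(Mul(Add(-9, Mul(-1, 8)), S), Mul(Mul(S, Add(1, S)), Y)))) = Add(5, Mul(-1, Add(Mul(Add(-9, -8), S), Mul(S, Y, Add(1, S))))) = Add(5, Mul(-1, Add(Mul(-17, S), Mul(S, Y, Add(1, S))))) = Add(5, Add(Mul(17, S), Mul(-1, S, Y, Add(1, S)))) = Add(5, Mul(17, S), Mul(-1, S, Y, Add(1, S))))
h = 4791 (h = Add(3, Mul(-1, Mul(3, -1596))) = Add(3, Mul(-1, -4788)) = Add(3, 4788) = 4791)
Mul(Function('B')(43, 96), Pow(h, -1)) = Mul(Add(5, Mul(17, 43), Mul(-1, 43, 96, Add(1, 43))), Pow(4791, -1)) = Mul(Add(5, 731, Mul(-1, 43, 96, 44)), Rational(1, 4791)) = Mul(Add(5, 731, -181632), Rational(1, 4791)) = Mul(-180896, Rational(1, 4791)) = Rational(-180896, 4791)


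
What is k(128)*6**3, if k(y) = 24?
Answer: 5184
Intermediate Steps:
k(128)*6**3 = 24*6**3 = 24*216 = 5184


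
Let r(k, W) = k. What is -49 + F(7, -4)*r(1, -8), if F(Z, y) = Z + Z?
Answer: -35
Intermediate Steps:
F(Z, y) = 2*Z
-49 + F(7, -4)*r(1, -8) = -49 + (2*7)*1 = -49 + 14*1 = -49 + 14 = -35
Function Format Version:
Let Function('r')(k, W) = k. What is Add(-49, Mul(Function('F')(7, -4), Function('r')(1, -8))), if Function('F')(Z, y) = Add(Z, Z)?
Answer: -35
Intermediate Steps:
Function('F')(Z, y) = Mul(2, Z)
Add(-49, Mul(Function('F')(7, -4), Function('r')(1, -8))) = Add(-49, Mul(Mul(2, 7), 1)) = Add(-49, Mul(14, 1)) = Add(-49, 14) = -35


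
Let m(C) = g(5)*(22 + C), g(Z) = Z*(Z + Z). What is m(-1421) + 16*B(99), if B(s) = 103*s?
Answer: 93202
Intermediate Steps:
g(Z) = 2*Z**2 (g(Z) = Z*(2*Z) = 2*Z**2)
m(C) = 1100 + 50*C (m(C) = (2*5**2)*(22 + C) = (2*25)*(22 + C) = 50*(22 + C) = 1100 + 50*C)
m(-1421) + 16*B(99) = (1100 + 50*(-1421)) + 16*(103*99) = (1100 - 71050) + 16*10197 = -69950 + 163152 = 93202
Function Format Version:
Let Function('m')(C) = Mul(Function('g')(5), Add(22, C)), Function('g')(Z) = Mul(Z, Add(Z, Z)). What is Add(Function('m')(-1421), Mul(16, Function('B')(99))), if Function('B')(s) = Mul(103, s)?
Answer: 93202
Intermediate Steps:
Function('g')(Z) = Mul(2, Pow(Z, 2)) (Function('g')(Z) = Mul(Z, Mul(2, Z)) = Mul(2, Pow(Z, 2)))
Function('m')(C) = Add(1100, Mul(50, C)) (Function('m')(C) = Mul(Mul(2, Pow(5, 2)), Add(22, C)) = Mul(Mul(2, 25), Add(22, C)) = Mul(50, Add(22, C)) = Add(1100, Mul(50, C)))
Add(Function('m')(-1421), Mul(16, Function('B')(99))) = Add(Add(1100, Mul(50, -1421)), Mul(16, Mul(103, 99))) = Add(Add(1100, -71050), Mul(16, 10197)) = Add(-69950, 163152) = 93202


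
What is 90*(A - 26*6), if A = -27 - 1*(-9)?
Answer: -15660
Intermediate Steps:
A = -18 (A = -27 + 9 = -18)
90*(A - 26*6) = 90*(-18 - 26*6) = 90*(-18 - 156) = 90*(-174) = -15660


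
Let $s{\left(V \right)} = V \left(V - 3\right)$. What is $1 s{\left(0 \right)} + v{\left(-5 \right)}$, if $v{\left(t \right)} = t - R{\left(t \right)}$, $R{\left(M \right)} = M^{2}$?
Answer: $-30$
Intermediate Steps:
$s{\left(V \right)} = V \left(-3 + V\right)$
$v{\left(t \right)} = t - t^{2}$
$1 s{\left(0 \right)} + v{\left(-5 \right)} = 1 \cdot 0 \left(-3 + 0\right) - 5 \left(1 - -5\right) = 1 \cdot 0 \left(-3\right) - 5 \left(1 + 5\right) = 1 \cdot 0 - 30 = 0 - 30 = -30$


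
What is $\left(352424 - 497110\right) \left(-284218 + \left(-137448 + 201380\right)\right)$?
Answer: $31872300196$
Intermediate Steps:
$\left(352424 - 497110\right) \left(-284218 + \left(-137448 + 201380\right)\right) = - 144686 \left(-284218 + 63932\right) = \left(-144686\right) \left(-220286\right) = 31872300196$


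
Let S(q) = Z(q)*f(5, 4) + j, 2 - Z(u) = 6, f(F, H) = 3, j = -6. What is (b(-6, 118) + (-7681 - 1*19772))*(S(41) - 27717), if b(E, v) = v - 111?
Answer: 761214810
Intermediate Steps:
Z(u) = -4 (Z(u) = 2 - 1*6 = 2 - 6 = -4)
b(E, v) = -111 + v
S(q) = -18 (S(q) = -4*3 - 6 = -12 - 6 = -18)
(b(-6, 118) + (-7681 - 1*19772))*(S(41) - 27717) = ((-111 + 118) + (-7681 - 1*19772))*(-18 - 27717) = (7 + (-7681 - 19772))*(-27735) = (7 - 27453)*(-27735) = -27446*(-27735) = 761214810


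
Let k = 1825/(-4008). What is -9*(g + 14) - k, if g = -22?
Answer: 290401/4008 ≈ 72.455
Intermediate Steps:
k = -1825/4008 (k = 1825*(-1/4008) = -1825/4008 ≈ -0.45534)
-9*(g + 14) - k = -9*(-22 + 14) - 1*(-1825/4008) = -9*(-8) + 1825/4008 = 72 + 1825/4008 = 290401/4008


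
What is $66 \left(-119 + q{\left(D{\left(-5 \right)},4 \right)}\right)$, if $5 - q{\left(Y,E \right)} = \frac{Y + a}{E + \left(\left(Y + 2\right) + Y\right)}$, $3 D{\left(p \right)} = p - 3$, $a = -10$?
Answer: $-6270$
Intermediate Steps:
$D{\left(p \right)} = -1 + \frac{p}{3}$ ($D{\left(p \right)} = \frac{p - 3}{3} = \frac{-3 + p}{3} = -1 + \frac{p}{3}$)
$q{\left(Y,E \right)} = 5 - \frac{-10 + Y}{2 + E + 2 Y}$ ($q{\left(Y,E \right)} = 5 - \frac{Y - 10}{E + \left(\left(Y + 2\right) + Y\right)} = 5 - \frac{-10 + Y}{E + \left(\left(2 + Y\right) + Y\right)} = 5 - \frac{-10 + Y}{E + \left(2 + 2 Y\right)} = 5 - \frac{-10 + Y}{2 + E + 2 Y}$)
$66 \left(-119 + q{\left(D{\left(-5 \right)},4 \right)}\right) = 66 \left(-119 + \frac{20 + 5 \cdot 4 + 9 \left(-1 + \frac{1}{3} \left(-5\right)\right)}{2 + 4 + 2 \left(-1 + \frac{1}{3} \left(-5\right)\right)}\right) = 66 \left(-119 + \frac{20 + 20 + 9 \left(-1 - \frac{5}{3}\right)}{2 + 4 + 2 \left(-1 - \frac{5}{3}\right)}\right) = 66 \left(-119 + \frac{20 + 20 + 9 \left(- \frac{8}{3}\right)}{2 + 4 + 2 \left(- \frac{8}{3}\right)}\right) = 66 \left(-119 + \frac{20 + 20 - 24}{2 + 4 - \frac{16}{3}}\right) = 66 \left(-119 + \frac{1}{\frac{2}{3}} \cdot 16\right) = 66 \left(-119 + \frac{3}{2} \cdot 16\right) = 66 \left(-119 + 24\right) = 66 \left(-95\right) = -6270$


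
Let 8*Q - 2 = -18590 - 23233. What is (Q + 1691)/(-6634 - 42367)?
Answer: 28293/392008 ≈ 0.072175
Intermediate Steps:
Q = -41821/8 (Q = ¼ + (-18590 - 23233)/8 = ¼ + (⅛)*(-41823) = ¼ - 41823/8 = -41821/8 ≈ -5227.6)
(Q + 1691)/(-6634 - 42367) = (-41821/8 + 1691)/(-6634 - 42367) = -28293/8/(-49001) = -28293/8*(-1/49001) = 28293/392008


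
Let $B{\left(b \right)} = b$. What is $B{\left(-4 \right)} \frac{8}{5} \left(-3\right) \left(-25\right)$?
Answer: $-480$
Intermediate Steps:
$B{\left(-4 \right)} \frac{8}{5} \left(-3\right) \left(-25\right) = - 4 \cdot \frac{8}{5} \left(-3\right) \left(-25\right) = \left(-4\right) \left(- \frac{24}{5}\right) \left(-25\right) = \frac{96}{5} \left(-25\right) = -480$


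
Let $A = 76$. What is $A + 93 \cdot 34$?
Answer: $3238$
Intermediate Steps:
$A + 93 \cdot 34 = 76 + 93 \cdot 34 = 76 + 3162 = 3238$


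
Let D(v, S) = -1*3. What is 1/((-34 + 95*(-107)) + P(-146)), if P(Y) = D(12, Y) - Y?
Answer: -1/10056 ≈ -9.9443e-5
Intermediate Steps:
D(v, S) = -3
P(Y) = -3 - Y
1/((-34 + 95*(-107)) + P(-146)) = 1/((-34 + 95*(-107)) + (-3 - 1*(-146))) = 1/((-34 - 10165) + (-3 + 146)) = 1/(-10199 + 143) = 1/(-10056) = -1/10056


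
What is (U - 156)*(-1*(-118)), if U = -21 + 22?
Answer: -18290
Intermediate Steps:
U = 1
(U - 156)*(-1*(-118)) = (1 - 156)*(-1*(-118)) = -155*118 = -18290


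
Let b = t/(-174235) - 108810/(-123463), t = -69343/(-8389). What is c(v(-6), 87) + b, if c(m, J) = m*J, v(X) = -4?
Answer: -62641257698963119/180460609428145 ≈ -347.12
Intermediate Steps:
t = 69343/8389 (t = -69343*(-1/8389) = 69343/8389 ≈ 8.2659)
b = 159034382031341/180460609428145 (b = (69343/8389)/(-174235) - 108810/(-123463) = (69343/8389)*(-1/174235) - 108810*(-1/123463) = -69343/1461657415 + 108810/123463 = 159034382031341/180460609428145 ≈ 0.88127)
c(m, J) = J*m
c(v(-6), 87) + b = 87*(-4) + 159034382031341/180460609428145 = -348 + 159034382031341/180460609428145 = -62641257698963119/180460609428145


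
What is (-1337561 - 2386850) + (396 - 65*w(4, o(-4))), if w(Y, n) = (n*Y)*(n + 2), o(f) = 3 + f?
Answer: -3723755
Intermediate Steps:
w(Y, n) = Y*n*(2 + n) (w(Y, n) = (Y*n)*(2 + n) = Y*n*(2 + n))
(-1337561 - 2386850) + (396 - 65*w(4, o(-4))) = (-1337561 - 2386850) + (396 - 260*(3 - 4)*(2 + (3 - 4))) = -3724411 + (396 - 260*(-1)*(2 - 1)) = -3724411 + (396 - 260*(-1)) = -3724411 + (396 - 65*(-4)) = -3724411 + (396 + 260) = -3724411 + 656 = -3723755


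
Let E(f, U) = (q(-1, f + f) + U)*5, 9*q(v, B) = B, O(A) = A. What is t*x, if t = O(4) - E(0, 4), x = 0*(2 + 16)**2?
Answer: 0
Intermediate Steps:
q(v, B) = B/9
E(f, U) = 5*U + 10*f/9 (E(f, U) = ((f + f)/9 + U)*5 = ((2*f)/9 + U)*5 = (2*f/9 + U)*5 = (U + 2*f/9)*5 = 5*U + 10*f/9)
x = 0 (x = 0*18**2 = 0*324 = 0)
t = -16 (t = 4 - (5*4 + (10/9)*0) = 4 - (20 + 0) = 4 - 1*20 = 4 - 20 = -16)
t*x = -16*0 = 0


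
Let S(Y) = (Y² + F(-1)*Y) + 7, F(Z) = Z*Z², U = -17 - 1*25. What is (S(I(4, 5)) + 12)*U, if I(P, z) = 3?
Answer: -1050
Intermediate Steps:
U = -42 (U = -17 - 25 = -42)
F(Z) = Z³
S(Y) = 7 + Y² - Y (S(Y) = (Y² + (-1)³*Y) + 7 = (Y² - Y) + 7 = 7 + Y² - Y)
(S(I(4, 5)) + 12)*U = ((7 + 3² - 1*3) + 12)*(-42) = ((7 + 9 - 3) + 12)*(-42) = (13 + 12)*(-42) = 25*(-42) = -1050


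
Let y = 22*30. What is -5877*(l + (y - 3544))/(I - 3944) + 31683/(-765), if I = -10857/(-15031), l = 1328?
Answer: -35676394387187/15114208785 ≈ -2360.5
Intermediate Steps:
y = 660
I = 10857/15031 (I = -10857*(-1/15031) = 10857/15031 ≈ 0.72231)
-5877*(l + (y - 3544))/(I - 3944) + 31683/(-765) = -5877*(1328 + (660 - 3544))/(10857/15031 - 3944) + 31683/(-765) = -5877/((-59271407/(15031*(1328 - 2884)))) + 31683*(-1/765) = -5877/((-59271407/15031/(-1556))) - 10561/255 = -5877/((-59271407/15031*(-1/1556))) - 10561/255 = -5877/59271407/23388236 - 10561/255 = -5877*23388236/59271407 - 10561/255 = -137452662972/59271407 - 10561/255 = -35676394387187/15114208785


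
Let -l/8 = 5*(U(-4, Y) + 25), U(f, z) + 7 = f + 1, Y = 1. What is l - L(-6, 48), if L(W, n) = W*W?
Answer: -636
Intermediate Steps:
U(f, z) = -6 + f (U(f, z) = -7 + (f + 1) = -7 + (1 + f) = -6 + f)
L(W, n) = W²
l = -600 (l = -40*((-6 - 4) + 25) = -40*(-10 + 25) = -40*15 = -8*75 = -600)
l - L(-6, 48) = -600 - 1*(-6)² = -600 - 1*36 = -600 - 36 = -636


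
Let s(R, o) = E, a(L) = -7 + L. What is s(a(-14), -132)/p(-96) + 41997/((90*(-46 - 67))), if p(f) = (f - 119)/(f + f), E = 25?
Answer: 2652443/145770 ≈ 18.196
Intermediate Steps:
s(R, o) = 25
p(f) = (-119 + f)/(2*f) (p(f) = (-119 + f)/((2*f)) = (-119 + f)*(1/(2*f)) = (-119 + f)/(2*f))
s(a(-14), -132)/p(-96) + 41997/((90*(-46 - 67))) = 25/(((½)*(-119 - 96)/(-96))) + 41997/((90*(-46 - 67))) = 25/(((½)*(-1/96)*(-215))) + 41997/((90*(-113))) = 25/(215/192) + 41997/(-10170) = 25*(192/215) + 41997*(-1/10170) = 960/43 - 13999/3390 = 2652443/145770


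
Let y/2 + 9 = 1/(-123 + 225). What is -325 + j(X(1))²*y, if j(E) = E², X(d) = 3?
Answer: -30284/17 ≈ -1781.4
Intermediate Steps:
y = -917/51 (y = -18 + 2/(-123 + 225) = -18 + 2/102 = -18 + 2*(1/102) = -18 + 1/51 = -917/51 ≈ -17.980)
-325 + j(X(1))²*y = -325 + (3²)²*(-917/51) = -325 + 9²*(-917/51) = -325 + 81*(-917/51) = -325 - 24759/17 = -30284/17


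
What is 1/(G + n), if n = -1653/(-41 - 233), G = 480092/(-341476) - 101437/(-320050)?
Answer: 1871580868825/9252826163018 ≈ 0.20227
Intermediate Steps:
G = -29753785897/27322348450 (G = 480092*(-1/341476) - 101437*(-1/320050) = -120023/85369 + 101437/320050 = -29753785897/27322348450 ≈ -1.0890)
n = 1653/274 (n = -1653/(-274) = -1/274*(-1653) = 1653/274 ≈ 6.0328)
1/(G + n) = 1/(-29753785897/27322348450 + 1653/274) = 1/(9252826163018/1871580868825) = 1871580868825/9252826163018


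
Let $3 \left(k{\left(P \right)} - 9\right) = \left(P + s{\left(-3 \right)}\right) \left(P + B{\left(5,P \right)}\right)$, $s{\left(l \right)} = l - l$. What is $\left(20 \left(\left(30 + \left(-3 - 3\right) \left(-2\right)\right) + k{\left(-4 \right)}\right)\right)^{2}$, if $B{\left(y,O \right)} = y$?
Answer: $\frac{8880400}{9} \approx 9.8671 \cdot 10^{5}$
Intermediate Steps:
$s{\left(l \right)} = 0$
$k{\left(P \right)} = 9 + \frac{P \left(5 + P\right)}{3}$ ($k{\left(P \right)} = 9 + \frac{\left(P + 0\right) \left(P + 5\right)}{3} = 9 + \frac{P \left(5 + P\right)}{3}$)
$\left(20 \left(\left(30 + \left(-3 - 3\right) \left(-2\right)\right) + k{\left(-4 \right)}\right)\right)^{2} = \left(20 \left(\left(30 + \left(-3 - 3\right) \left(-2\right)\right) + \left(9 + \frac{\left(-4\right)^{2}}{3} + \frac{5}{3} \left(-4\right)\right)\right)\right)^{2} = \left(20 \left(\left(30 - -12\right) + \left(9 + \frac{1}{3} \cdot 16 - \frac{20}{3}\right)\right)\right)^{2} = \left(20 \left(\left(30 + 12\right) + \left(9 + \frac{16}{3} - \frac{20}{3}\right)\right)\right)^{2} = \left(20 \left(42 + \frac{23}{3}\right)\right)^{2} = \left(20 \cdot \frac{149}{3}\right)^{2} = \left(\frac{2980}{3}\right)^{2} = \frac{8880400}{9}$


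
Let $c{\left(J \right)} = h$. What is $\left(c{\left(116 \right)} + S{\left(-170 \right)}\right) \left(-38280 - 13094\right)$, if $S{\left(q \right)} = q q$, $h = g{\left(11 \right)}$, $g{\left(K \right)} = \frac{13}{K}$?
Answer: $- \frac{16332462462}{11} \approx -1.4848 \cdot 10^{9}$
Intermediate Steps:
$h = \frac{13}{11} \approx 1.1818$
$c{\left(J \right)} = \frac{13}{11}$
$S{\left(q \right)} = q^{2}$
$\left(c{\left(116 \right)} + S{\left(-170 \right)}\right) \left(-38280 - 13094\right) = \left(\frac{13}{11} + \left(-170\right)^{2}\right) \left(-38280 - 13094\right) = \left(\frac{13}{11} + 28900\right) \left(-51374\right) = \frac{317913}{11} \left(-51374\right) = - \frac{16332462462}{11}$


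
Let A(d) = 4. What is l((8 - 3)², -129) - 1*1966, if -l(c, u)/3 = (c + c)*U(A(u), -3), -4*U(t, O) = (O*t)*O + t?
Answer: -466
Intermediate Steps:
U(t, O) = -t/4 - t*O²/4 (U(t, O) = -((O*t)*O + t)/4 = -(t*O² + t)/4 = -(t + t*O²)/4 = -t/4 - t*O²/4)
l(c, u) = 60*c (l(c, u) = -3*(c + c)*(-¼*4*(1 + (-3)²)) = -3*2*c*(-¼*4*(1 + 9)) = -3*2*c*(-¼*4*10) = -3*2*c*(-10) = -(-60)*c = 60*c)
l((8 - 3)², -129) - 1*1966 = 60*(8 - 3)² - 1*1966 = 60*5² - 1966 = 60*25 - 1966 = 1500 - 1966 = -466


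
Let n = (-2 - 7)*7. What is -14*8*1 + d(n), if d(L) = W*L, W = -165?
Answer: 10283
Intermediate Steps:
n = -63 (n = -9*7 = -63)
d(L) = -165*L
-14*8*1 + d(n) = -14*8*1 - 165*(-63) = -112*1 + 10395 = -112 + 10395 = 10283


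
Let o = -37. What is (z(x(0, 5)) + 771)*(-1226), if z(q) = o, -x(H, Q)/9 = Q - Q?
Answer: -899884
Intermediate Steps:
x(H, Q) = 0 (x(H, Q) = -9*(Q - Q) = -9*0 = 0)
z(q) = -37
(z(x(0, 5)) + 771)*(-1226) = (-37 + 771)*(-1226) = 734*(-1226) = -899884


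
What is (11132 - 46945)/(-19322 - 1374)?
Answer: 35813/20696 ≈ 1.7304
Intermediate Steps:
(11132 - 46945)/(-19322 - 1374) = -35813/(-20696) = -35813*(-1/20696) = 35813/20696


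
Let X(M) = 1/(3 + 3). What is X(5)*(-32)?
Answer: -16/3 ≈ -5.3333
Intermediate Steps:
X(M) = 1/6
X(5)*(-32) = (1/6)*(-32) = -16/3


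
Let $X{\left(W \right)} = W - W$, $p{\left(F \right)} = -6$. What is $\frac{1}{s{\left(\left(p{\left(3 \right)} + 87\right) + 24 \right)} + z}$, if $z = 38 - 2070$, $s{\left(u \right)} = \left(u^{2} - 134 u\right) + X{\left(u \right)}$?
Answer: $- \frac{1}{5077} \approx -0.00019697$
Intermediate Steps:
$X{\left(W \right)} = 0$
$s{\left(u \right)} = u^{2} - 134 u$ ($s{\left(u \right)} = \left(u^{2} - 134 u\right) + 0 = u^{2} - 134 u$)
$z = -2032$ ($z = 38 - 2070 = -2032$)
$\frac{1}{s{\left(\left(p{\left(3 \right)} + 87\right) + 24 \right)} + z} = \frac{1}{\left(\left(-6 + 87\right) + 24\right) \left(-134 + \left(\left(-6 + 87\right) + 24\right)\right) - 2032} = \frac{1}{\left(81 + 24\right) \left(-134 + \left(81 + 24\right)\right) - 2032} = \frac{1}{105 \left(-134 + 105\right) - 2032} = \frac{1}{105 \left(-29\right) - 2032} = \frac{1}{-3045 - 2032} = \frac{1}{-5077} = - \frac{1}{5077}$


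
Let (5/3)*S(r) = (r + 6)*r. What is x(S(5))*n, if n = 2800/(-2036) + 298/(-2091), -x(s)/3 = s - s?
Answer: 0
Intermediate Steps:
S(r) = 3*r*(6 + r)/5 (S(r) = 3*((r + 6)*r)/5 = 3*((6 + r)*r)/5 = 3*(r*(6 + r))/5 = 3*r*(6 + r)/5)
x(s) = 0 (x(s) = -3*(s - s) = -3*0 = 0)
n = -1615382/1064319 (n = 2800*(-1/2036) + 298*(-1/2091) = -700/509 - 298/2091 = -1615382/1064319 ≈ -1.5178)
x(S(5))*n = 0*(-1615382/1064319) = 0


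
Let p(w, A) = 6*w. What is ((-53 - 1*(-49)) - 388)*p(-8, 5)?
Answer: 18816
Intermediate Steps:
((-53 - 1*(-49)) - 388)*p(-8, 5) = ((-53 - 1*(-49)) - 388)*(6*(-8)) = ((-53 + 49) - 388)*(-48) = (-4 - 388)*(-48) = -392*(-48) = 18816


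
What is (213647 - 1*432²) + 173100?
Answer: 200123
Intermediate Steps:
(213647 - 1*432²) + 173100 = (213647 - 1*186624) + 173100 = (213647 - 186624) + 173100 = 27023 + 173100 = 200123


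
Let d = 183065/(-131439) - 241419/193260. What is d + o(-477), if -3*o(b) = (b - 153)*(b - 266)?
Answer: -1321175248629347/8467300380 ≈ -1.5603e+5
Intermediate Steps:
o(b) = -(-266 + b)*(-153 + b)/3 (o(b) = -(b - 153)*(b - 266)/3 = -(-153 + b)*(-266 + b)/3 = -(-266 + b)*(-153 + b)/3)
d = -22370337947/8467300380 (d = 183065*(-1/131439) - 241419*1/193260 = -183065/131439 - 80473/64420 = -22370337947/8467300380 ≈ -2.6420)
d + o(-477) = -22370337947/8467300380 + (-13566 - ⅓*(-477)² + (419/3)*(-477)) = -22370337947/8467300380 + (-13566 - ⅓*227529 - 66621) = -22370337947/8467300380 + (-13566 - 75843 - 66621) = -22370337947/8467300380 - 156030 = -1321175248629347/8467300380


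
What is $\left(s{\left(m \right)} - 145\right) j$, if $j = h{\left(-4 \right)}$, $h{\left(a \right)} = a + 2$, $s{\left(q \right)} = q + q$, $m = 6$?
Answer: $266$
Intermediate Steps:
$s{\left(q \right)} = 2 q$
$h{\left(a \right)} = 2 + a$
$j = -2$ ($j = 2 - 4 = -2$)
$\left(s{\left(m \right)} - 145\right) j = \left(2 \cdot 6 - 145\right) \left(-2\right) = \left(12 - 145\right) \left(-2\right) = \left(-133\right) \left(-2\right) = 266$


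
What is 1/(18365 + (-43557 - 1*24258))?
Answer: -1/49450 ≈ -2.0222e-5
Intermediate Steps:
1/(18365 + (-43557 - 1*24258)) = 1/(18365 + (-43557 - 24258)) = 1/(18365 - 67815) = 1/(-49450) = -1/49450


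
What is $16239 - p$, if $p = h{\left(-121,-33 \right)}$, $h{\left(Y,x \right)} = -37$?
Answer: $16276$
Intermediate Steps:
$p = -37$
$16239 - p = 16239 - -37 = 16239 + 37 = 16276$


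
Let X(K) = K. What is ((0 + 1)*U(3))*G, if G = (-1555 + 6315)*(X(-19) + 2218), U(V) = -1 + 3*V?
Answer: 83737920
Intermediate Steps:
G = 10467240 (G = (-1555 + 6315)*(-19 + 2218) = 4760*2199 = 10467240)
((0 + 1)*U(3))*G = ((0 + 1)*(-1 + 3*3))*10467240 = (1*(-1 + 9))*10467240 = (1*8)*10467240 = 8*10467240 = 83737920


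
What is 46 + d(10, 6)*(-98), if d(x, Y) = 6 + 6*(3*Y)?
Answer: -11126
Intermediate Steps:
d(x, Y) = 6 + 18*Y
46 + d(10, 6)*(-98) = 46 + (6 + 18*6)*(-98) = 46 + (6 + 108)*(-98) = 46 + 114*(-98) = 46 - 11172 = -11126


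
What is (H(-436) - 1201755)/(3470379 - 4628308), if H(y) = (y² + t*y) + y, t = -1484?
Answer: 365071/1157929 ≈ 0.31528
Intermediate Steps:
H(y) = y² - 1483*y (H(y) = (y² - 1484*y) + y = y² - 1483*y)
(H(-436) - 1201755)/(3470379 - 4628308) = (-436*(-1483 - 436) - 1201755)/(3470379 - 4628308) = (-436*(-1919) - 1201755)/(-1157929) = (836684 - 1201755)*(-1/1157929) = -365071*(-1/1157929) = 365071/1157929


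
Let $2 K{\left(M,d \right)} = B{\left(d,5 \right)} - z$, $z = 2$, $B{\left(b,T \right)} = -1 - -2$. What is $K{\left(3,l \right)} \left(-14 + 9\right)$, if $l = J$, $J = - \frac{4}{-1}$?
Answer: $\frac{5}{2} \approx 2.5$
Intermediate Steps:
$B{\left(b,T \right)} = 1$ ($B{\left(b,T \right)} = -1 + 2 = 1$)
$J = 4$ ($J = \left(-4\right) \left(-1\right) = 4$)
$l = 4$
$K{\left(M,d \right)} = - \frac{1}{2}$ ($K{\left(M,d \right)} = \frac{1 - 2}{2} = \frac{1}{2} \left(-1\right) = - \frac{1}{2}$)
$K{\left(3,l \right)} \left(-14 + 9\right) = - \frac{-14 + 9}{2} = \left(- \frac{1}{2}\right) \left(-5\right) = \frac{5}{2}$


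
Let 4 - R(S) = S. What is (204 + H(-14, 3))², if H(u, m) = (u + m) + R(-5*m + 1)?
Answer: 44521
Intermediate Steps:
R(S) = 4 - S
H(u, m) = 3 + u + 6*m (H(u, m) = (u + m) + (4 - (-5*m + 1)) = (m + u) + (4 - (1 - 5*m)) = (m + u) + (4 + (-1 + 5*m)) = (m + u) + (3 + 5*m) = 3 + u + 6*m)
(204 + H(-14, 3))² = (204 + (3 - 14 + 6*3))² = (204 + (3 - 14 + 18))² = (204 + 7)² = 211² = 44521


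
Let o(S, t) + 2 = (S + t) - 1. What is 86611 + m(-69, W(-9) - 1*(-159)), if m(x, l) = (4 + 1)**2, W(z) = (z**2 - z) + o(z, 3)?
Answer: 86636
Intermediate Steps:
o(S, t) = -3 + S + t (o(S, t) = -2 + ((S + t) - 1) = -2 + (-1 + S + t) = -3 + S + t)
W(z) = z**2 (W(z) = (z**2 - z) + (-3 + z + 3) = (z**2 - z) + z = z**2)
m(x, l) = 25 (m(x, l) = 5**2 = 25)
86611 + m(-69, W(-9) - 1*(-159)) = 86611 + 25 = 86636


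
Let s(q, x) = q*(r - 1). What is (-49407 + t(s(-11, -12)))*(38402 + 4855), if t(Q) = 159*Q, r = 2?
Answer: -2212855092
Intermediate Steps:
s(q, x) = q (s(q, x) = q*(2 - 1) = q*1 = q)
(-49407 + t(s(-11, -12)))*(38402 + 4855) = (-49407 + 159*(-11))*(38402 + 4855) = (-49407 - 1749)*43257 = -51156*43257 = -2212855092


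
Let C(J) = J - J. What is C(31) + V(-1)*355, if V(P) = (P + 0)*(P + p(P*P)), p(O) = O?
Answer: 0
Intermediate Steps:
C(J) = 0
V(P) = P*(P + P²) (V(P) = (P + 0)*(P + P*P) = P*(P + P²))
C(31) + V(-1)*355 = 0 + ((-1)²*(1 - 1))*355 = 0 + (1*0)*355 = 0 + 0*355 = 0 + 0 = 0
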